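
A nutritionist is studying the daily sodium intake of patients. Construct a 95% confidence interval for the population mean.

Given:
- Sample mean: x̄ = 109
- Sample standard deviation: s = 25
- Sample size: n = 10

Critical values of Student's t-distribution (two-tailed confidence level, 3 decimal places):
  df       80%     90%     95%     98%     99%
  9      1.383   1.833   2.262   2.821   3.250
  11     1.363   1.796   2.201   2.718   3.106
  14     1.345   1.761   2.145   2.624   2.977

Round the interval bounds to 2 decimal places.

The population standard deviation σ is unknown (only the sample standard deviation s is given), so use a t-interval with df = n - 1 = 10 - 1 = 9.

For 95% confidence with df = 9, t* = 2.262 (from t-table)

Standard error: SE = s/√n = 25/√10 = 7.905694

Margin of error: E = t* × SE = 2.262 × 7.905694 = 17.8827

T-interval: x̄ ± E = 109 ± 17.8827 = (91.1173, 126.8827)

Rounded to 2 decimal places:

(91.12, 126.88)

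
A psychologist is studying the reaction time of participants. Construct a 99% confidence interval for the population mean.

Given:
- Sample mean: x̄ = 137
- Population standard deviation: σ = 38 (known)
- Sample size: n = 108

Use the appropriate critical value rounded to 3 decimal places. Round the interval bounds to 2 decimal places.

The population standard deviation σ is known, so use a z-interval (standard normal critical value).

For 99% confidence, z* = 2.576 (from standard normal table)

Standard error: SE = σ/√n = 38/√108 = 3.656552

Margin of error: E = z* × SE = 2.576 × 3.656552 = 9.4193

Z-interval: x̄ ± E = 137 ± 9.4193 = (127.5807, 146.4193)

Rounded to 2 decimal places:

(127.58, 146.42)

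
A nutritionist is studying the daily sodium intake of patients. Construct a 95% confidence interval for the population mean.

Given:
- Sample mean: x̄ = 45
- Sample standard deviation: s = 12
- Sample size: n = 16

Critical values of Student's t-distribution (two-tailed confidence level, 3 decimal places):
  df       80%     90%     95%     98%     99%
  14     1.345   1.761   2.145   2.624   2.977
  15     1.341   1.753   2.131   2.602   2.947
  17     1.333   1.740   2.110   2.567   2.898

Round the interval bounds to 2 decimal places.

The population standard deviation σ is unknown (only the sample standard deviation s is given), so use a t-interval with df = n - 1 = 16 - 1 = 15.

For 95% confidence with df = 15, t* = 2.131 (from t-table)

Standard error: SE = s/√n = 12/√16 = 3.000000

Margin of error: E = t* × SE = 2.131 × 3.000000 = 6.3930

T-interval: x̄ ± E = 45 ± 6.3930 = (38.6070, 51.3930)

Rounded to 2 decimal places:

(38.61, 51.39)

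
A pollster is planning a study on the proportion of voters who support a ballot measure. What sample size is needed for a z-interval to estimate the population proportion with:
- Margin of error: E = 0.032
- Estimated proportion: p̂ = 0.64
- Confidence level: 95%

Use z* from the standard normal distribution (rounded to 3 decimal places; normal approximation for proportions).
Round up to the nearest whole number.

Using z* for proportion z-interval (normal approximation).

For 95% confidence, z* = 1.96 (from standard normal table)

Sample size formula for proportion z-interval: n = z*²p̂(1-p̂)/E²

n = 1.96² × 0.64 × 0.36 / 0.032²
  = 3.8416 × 0.2304 / 0.001024
  = 864.3600

Round up to the nearest whole number: n = 865

865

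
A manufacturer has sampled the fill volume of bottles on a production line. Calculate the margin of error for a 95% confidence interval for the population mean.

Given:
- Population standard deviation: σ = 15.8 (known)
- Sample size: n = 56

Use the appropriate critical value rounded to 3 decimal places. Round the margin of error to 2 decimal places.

The population standard deviation σ is known, so use the z-interval margin of error formula.

For 95% confidence, z* = 1.96 (from standard normal table)

Margin of error formula for z-interval: E = z* × σ/√n

E = 1.96 × 15.8/√56
  = 1.96 × 2.111364
  = 4.1383

Rounded to 2 decimal places:

4.14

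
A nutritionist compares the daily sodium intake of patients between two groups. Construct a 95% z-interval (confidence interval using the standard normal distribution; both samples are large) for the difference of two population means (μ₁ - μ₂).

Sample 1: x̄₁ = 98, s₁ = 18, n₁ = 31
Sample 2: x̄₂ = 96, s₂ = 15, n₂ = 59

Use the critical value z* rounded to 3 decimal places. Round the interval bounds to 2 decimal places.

Both samples are large (n₁ = 31 ≥ 30, n₂ = 59 ≥ 30), so a z-interval for the difference of means applies.

Point estimate: x̄₁ - x̄₂ = 98 - 96 = 2

Standard error: SE = √(s₁²/n₁ + s₂²/n₂)
= √(18²/31 + 15²/59)
= √(10.451613 + 3.813559)
= 3.776926

For 95% confidence, z* = 1.96 (from standard normal table)
Margin of error: E = z* × SE = 1.96 × 3.776926 = 7.4028

Z-interval: (x̄₁ - x̄₂) ± E = 2 ± 7.4028 = (-5.4028, 9.4028)

Rounded to 2 decimal places:

(-5.40, 9.40)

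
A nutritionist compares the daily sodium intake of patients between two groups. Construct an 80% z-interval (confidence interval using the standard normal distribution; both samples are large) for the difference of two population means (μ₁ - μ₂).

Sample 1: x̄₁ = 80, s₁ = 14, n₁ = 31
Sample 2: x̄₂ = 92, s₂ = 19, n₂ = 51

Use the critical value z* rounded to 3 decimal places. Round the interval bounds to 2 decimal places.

Both samples are large (n₁ = 31 ≥ 30, n₂ = 51 ≥ 30), so a z-interval for the difference of means applies.

Point estimate: x̄₁ - x̄₂ = 80 - 92 = -12

Standard error: SE = √(s₁²/n₁ + s₂²/n₂)
= √(14²/31 + 19²/51)
= √(6.322581 + 7.078431)
= 3.660739

For 80% confidence, z* = 1.282 (from standard normal table)
Margin of error: E = z* × SE = 1.282 × 3.660739 = 4.6931

Z-interval: (x̄₁ - x̄₂) ± E = -12 ± 4.6931 = (-16.6931, -7.3069)

Rounded to 2 decimal places:

(-16.69, -7.31)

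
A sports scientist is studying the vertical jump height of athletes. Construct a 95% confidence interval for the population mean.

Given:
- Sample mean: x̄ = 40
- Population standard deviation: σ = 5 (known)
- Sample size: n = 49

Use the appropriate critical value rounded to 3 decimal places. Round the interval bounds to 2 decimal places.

The population standard deviation σ is known, so use a z-interval (standard normal critical value).

For 95% confidence, z* = 1.96 (from standard normal table)

Standard error: SE = σ/√n = 5/√49 = 0.714286

Margin of error: E = z* × SE = 1.96 × 0.714286 = 1.4000

Z-interval: x̄ ± E = 40 ± 1.4000 = (38.6000, 41.4000)

Rounded to 2 decimal places:

(38.60, 41.40)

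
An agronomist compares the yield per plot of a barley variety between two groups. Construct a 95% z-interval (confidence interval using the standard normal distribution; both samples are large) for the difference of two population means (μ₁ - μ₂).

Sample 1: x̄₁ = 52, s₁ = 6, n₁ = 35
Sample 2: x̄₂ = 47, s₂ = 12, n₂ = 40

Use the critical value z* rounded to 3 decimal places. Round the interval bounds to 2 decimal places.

Both samples are large (n₁ = 35 ≥ 30, n₂ = 40 ≥ 30), so a z-interval for the difference of means applies.

Point estimate: x̄₁ - x̄₂ = 52 - 47 = 5

Standard error: SE = √(s₁²/n₁ + s₂²/n₂)
= √(6²/35 + 12²/40)
= √(1.028571 + 3.600000)
= 2.151411

For 95% confidence, z* = 1.96 (from standard normal table)
Margin of error: E = z* × SE = 1.96 × 2.151411 = 4.2168

Z-interval: (x̄₁ - x̄₂) ± E = 5 ± 4.2168 = (0.7832, 9.2168)

Rounded to 2 decimal places:

(0.78, 9.22)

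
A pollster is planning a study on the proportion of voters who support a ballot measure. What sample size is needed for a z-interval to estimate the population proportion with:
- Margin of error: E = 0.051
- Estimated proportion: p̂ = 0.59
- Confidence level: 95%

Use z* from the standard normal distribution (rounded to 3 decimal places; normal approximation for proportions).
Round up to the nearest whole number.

Using z* for proportion z-interval (normal approximation).

For 95% confidence, z* = 1.96 (from standard normal table)

Sample size formula for proportion z-interval: n = z*²p̂(1-p̂)/E²

n = 1.96² × 0.59 × 0.41 / 0.051²
  = 3.8416 × 0.2419 / 0.002601
  = 357.2791

Round up to the nearest whole number: n = 358

358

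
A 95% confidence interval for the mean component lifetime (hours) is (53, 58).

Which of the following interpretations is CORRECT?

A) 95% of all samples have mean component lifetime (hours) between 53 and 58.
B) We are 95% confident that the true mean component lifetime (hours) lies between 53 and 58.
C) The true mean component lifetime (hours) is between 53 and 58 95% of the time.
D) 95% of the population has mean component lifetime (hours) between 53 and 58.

A confidence interval represents our confidence in the procedure, not a probability statement about the parameter.

Key concept: If we repeated this sampling process many times and computed a 95% CI each time, about 95% of those intervals would contain the true population parameter.

For this specific interval (53, 58):
- Midpoint (point estimate): 55.5
- Margin of error: 2.5

The correct interpretation is the one stating confidence that the true parameter lies in the interval — option B.

B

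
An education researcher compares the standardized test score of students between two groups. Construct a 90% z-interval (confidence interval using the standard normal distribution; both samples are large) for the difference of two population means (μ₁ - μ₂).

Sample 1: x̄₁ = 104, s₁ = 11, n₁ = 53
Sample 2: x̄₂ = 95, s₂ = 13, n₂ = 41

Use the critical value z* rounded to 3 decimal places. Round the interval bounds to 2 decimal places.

Both samples are large (n₁ = 53 ≥ 30, n₂ = 41 ≥ 30), so a z-interval for the difference of means applies.

Point estimate: x̄₁ - x̄₂ = 104 - 95 = 9

Standard error: SE = √(s₁²/n₁ + s₂²/n₂)
= √(11²/53 + 13²/41)
= √(2.283019 + 4.121951)
= 2.530804

For 90% confidence, z* = 1.645 (from standard normal table)
Margin of error: E = z* × SE = 1.645 × 2.530804 = 4.1632

Z-interval: (x̄₁ - x̄₂) ± E = 9 ± 4.1632 = (4.8368, 13.1632)

Rounded to 2 decimal places:

(4.84, 13.16)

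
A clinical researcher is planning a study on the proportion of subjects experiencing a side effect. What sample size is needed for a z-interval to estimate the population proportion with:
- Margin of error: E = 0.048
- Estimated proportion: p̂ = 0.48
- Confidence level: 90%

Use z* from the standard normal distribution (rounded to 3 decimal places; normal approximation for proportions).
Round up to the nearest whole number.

Using z* for proportion z-interval (normal approximation).

For 90% confidence, z* = 1.645 (from standard normal table)

Sample size formula for proportion z-interval: n = z*²p̂(1-p̂)/E²

n = 1.645² × 0.48 × 0.52 / 0.048²
  = 2.706025 × 0.2496 / 0.002304
  = 293.1527

Round up to the nearest whole number: n = 294

294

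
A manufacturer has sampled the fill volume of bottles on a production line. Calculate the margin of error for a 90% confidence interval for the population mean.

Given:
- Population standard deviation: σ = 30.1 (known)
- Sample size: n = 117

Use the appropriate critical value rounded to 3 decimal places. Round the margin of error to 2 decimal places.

The population standard deviation σ is known, so use the z-interval margin of error formula.

For 90% confidence, z* = 1.645 (from standard normal table)

Margin of error formula for z-interval: E = z* × σ/√n

E = 1.645 × 30.1/√117
  = 1.645 × 2.782746
  = 4.5776

Rounded to 2 decimal places:

4.58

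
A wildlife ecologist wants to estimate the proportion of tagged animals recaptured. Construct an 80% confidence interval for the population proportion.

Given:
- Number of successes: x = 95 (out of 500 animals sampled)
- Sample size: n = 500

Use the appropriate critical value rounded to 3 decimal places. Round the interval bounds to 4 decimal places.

Sample proportion: p̂ = 95/500 = 0.190000

Check conditions for normal approximation:
  np̂ = 95 ≥ 10 ✓
  n(1-p̂) = 405 ≥ 10 ✓

The sample is large enough, so use a z-interval (normal approximation) for the proportion.

For 80% confidence, z* = 1.282 (from standard normal table)

Standard error: SE = √(p̂(1-p̂)/n) = √(0.190000×0.810000/500) = 0.01754423

Margin of error: E = z* × SE = 1.282 × 0.01754423 = 0.022492

Z-interval: p̂ ± E = 0.190000 ± 0.022492 = (0.167508, 0.212492)

Rounded to 4 decimal places:

(0.1675, 0.2125)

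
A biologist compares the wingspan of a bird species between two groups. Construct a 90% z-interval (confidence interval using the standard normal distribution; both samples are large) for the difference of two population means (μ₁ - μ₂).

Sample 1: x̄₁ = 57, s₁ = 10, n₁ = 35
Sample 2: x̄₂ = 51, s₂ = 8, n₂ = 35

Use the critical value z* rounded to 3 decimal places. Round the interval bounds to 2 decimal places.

Both samples are large (n₁ = 35 ≥ 30, n₂ = 35 ≥ 30), so a z-interval for the difference of means applies.

Point estimate: x̄₁ - x̄₂ = 57 - 51 = 6

Standard error: SE = √(s₁²/n₁ + s₂²/n₂)
= √(10²/35 + 8²/35)
= √(2.857143 + 1.828571)
= 2.164651

For 90% confidence, z* = 1.645 (from standard normal table)
Margin of error: E = z* × SE = 1.645 × 2.164651 = 3.5609

Z-interval: (x̄₁ - x̄₂) ± E = 6 ± 3.5609 = (2.4391, 9.5609)

Rounded to 2 decimal places:

(2.44, 9.56)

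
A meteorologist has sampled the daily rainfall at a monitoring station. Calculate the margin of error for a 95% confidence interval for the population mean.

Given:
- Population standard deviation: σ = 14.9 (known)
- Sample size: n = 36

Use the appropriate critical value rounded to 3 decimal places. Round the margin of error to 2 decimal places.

The population standard deviation σ is known, so use the z-interval margin of error formula.

For 95% confidence, z* = 1.96 (from standard normal table)

Margin of error formula for z-interval: E = z* × σ/√n

E = 1.96 × 14.9/√36
  = 1.96 × 2.483333
  = 4.8673

Rounded to 2 decimal places:

4.87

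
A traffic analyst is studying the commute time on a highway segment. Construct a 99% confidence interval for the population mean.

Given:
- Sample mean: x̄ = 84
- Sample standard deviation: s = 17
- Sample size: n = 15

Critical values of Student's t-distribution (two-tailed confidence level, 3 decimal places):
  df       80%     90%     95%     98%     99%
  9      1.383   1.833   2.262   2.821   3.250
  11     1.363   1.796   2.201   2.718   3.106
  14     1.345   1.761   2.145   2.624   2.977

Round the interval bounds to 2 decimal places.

The population standard deviation σ is unknown (only the sample standard deviation s is given), so use a t-interval with df = n - 1 = 15 - 1 = 14.

For 99% confidence with df = 14, t* = 2.977 (from t-table)

Standard error: SE = s/√n = 17/√15 = 4.389381

Margin of error: E = t* × SE = 2.977 × 4.389381 = 13.0672

T-interval: x̄ ± E = 84 ± 13.0672 = (70.9328, 97.0672)

Rounded to 2 decimal places:

(70.93, 97.07)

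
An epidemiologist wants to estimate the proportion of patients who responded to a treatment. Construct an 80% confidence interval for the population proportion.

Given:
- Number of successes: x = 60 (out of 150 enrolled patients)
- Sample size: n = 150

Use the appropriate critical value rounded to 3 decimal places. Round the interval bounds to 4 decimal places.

Sample proportion: p̂ = 60/150 = 0.400000

Check conditions for normal approximation:
  np̂ = 60 ≥ 10 ✓
  n(1-p̂) = 90 ≥ 10 ✓

The sample is large enough, so use a z-interval (normal approximation) for the proportion.

For 80% confidence, z* = 1.282 (from standard normal table)

Standard error: SE = √(p̂(1-p̂)/n) = √(0.400000×0.600000/150) = 0.04000000

Margin of error: E = z* × SE = 1.282 × 0.04000000 = 0.051280

Z-interval: p̂ ± E = 0.400000 ± 0.051280 = (0.348720, 0.451280)

Rounded to 4 decimal places:

(0.3487, 0.4513)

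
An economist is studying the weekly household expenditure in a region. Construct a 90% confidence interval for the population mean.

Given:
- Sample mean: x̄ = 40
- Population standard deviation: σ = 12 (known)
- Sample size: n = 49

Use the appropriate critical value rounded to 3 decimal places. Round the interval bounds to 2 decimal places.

The population standard deviation σ is known, so use a z-interval (standard normal critical value).

For 90% confidence, z* = 1.645 (from standard normal table)

Standard error: SE = σ/√n = 12/√49 = 1.714286

Margin of error: E = z* × SE = 1.645 × 1.714286 = 2.8200

Z-interval: x̄ ± E = 40 ± 2.8200 = (37.1800, 42.8200)

Rounded to 2 decimal places:

(37.18, 42.82)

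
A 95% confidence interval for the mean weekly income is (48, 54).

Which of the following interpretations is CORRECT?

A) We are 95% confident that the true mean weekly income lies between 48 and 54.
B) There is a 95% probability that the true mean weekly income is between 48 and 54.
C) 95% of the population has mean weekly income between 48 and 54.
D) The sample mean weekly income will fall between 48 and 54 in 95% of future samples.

A confidence interval represents our confidence in the procedure, not a probability statement about the parameter.

Key concept: If we repeated this sampling process many times and computed a 95% CI each time, about 95% of those intervals would contain the true population parameter.

For this specific interval (48, 54):
- Midpoint (point estimate): 51
- Margin of error: 3

The correct interpretation is the one stating confidence that the true parameter lies in the interval — option A.

A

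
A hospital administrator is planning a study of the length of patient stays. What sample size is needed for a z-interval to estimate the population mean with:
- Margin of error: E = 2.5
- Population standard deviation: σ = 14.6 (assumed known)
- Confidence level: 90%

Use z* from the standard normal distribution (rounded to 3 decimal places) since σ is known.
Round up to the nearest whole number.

Using z* since population σ is known (z-interval formula).

For 90% confidence, z* = 1.645 (from standard normal table)

Sample size formula for z-interval: n = (z*σ/E)²

n = (1.645 × 14.6 / 2.5)²
  = (9.606800)²
  = 92.2906

Round up to the nearest whole number: n = 93

93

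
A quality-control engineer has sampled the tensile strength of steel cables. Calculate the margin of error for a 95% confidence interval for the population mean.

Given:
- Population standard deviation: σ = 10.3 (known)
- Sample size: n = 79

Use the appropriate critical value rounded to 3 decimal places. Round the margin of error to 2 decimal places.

The population standard deviation σ is known, so use the z-interval margin of error formula.

For 95% confidence, z* = 1.96 (from standard normal table)

Margin of error formula for z-interval: E = z* × σ/√n

E = 1.96 × 10.3/√79
  = 1.96 × 1.158841
  = 2.2713

Rounded to 2 decimal places:

2.27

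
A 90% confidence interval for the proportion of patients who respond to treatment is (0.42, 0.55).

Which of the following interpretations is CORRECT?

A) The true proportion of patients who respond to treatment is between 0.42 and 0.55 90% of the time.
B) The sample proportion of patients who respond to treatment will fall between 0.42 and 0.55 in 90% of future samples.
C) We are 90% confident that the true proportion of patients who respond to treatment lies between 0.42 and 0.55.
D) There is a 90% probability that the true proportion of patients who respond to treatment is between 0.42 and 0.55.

A confidence interval represents our confidence in the procedure, not a probability statement about the parameter.

Key concept: If we repeated this sampling process many times and computed a 90% CI each time, about 90% of those intervals would contain the true population parameter.

For this specific interval (0.42, 0.55):
- Midpoint (point estimate): 0.485
- Margin of error: 0.065

The correct interpretation is the one stating confidence that the true parameter lies in the interval — option C.

C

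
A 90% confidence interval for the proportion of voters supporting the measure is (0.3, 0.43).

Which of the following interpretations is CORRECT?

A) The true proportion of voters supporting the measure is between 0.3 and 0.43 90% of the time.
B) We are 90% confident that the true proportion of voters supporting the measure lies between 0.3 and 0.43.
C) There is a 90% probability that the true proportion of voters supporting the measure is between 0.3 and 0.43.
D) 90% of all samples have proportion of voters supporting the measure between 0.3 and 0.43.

A confidence interval represents our confidence in the procedure, not a probability statement about the parameter.

Key concept: If we repeated this sampling process many times and computed a 90% CI each time, about 90% of those intervals would contain the true population parameter.

For this specific interval (0.3, 0.43):
- Midpoint (point estimate): 0.365
- Margin of error: 0.065

The correct interpretation is the one stating confidence that the true parameter lies in the interval — option B.

B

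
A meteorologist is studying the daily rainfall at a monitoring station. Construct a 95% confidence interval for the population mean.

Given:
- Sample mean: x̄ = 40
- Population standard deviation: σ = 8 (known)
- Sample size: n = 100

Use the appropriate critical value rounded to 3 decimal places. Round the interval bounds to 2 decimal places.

The population standard deviation σ is known, so use a z-interval (standard normal critical value).

For 95% confidence, z* = 1.96 (from standard normal table)

Standard error: SE = σ/√n = 8/√100 = 0.800000

Margin of error: E = z* × SE = 1.96 × 0.800000 = 1.5680

Z-interval: x̄ ± E = 40 ± 1.5680 = (38.4320, 41.5680)

Rounded to 2 decimal places:

(38.43, 41.57)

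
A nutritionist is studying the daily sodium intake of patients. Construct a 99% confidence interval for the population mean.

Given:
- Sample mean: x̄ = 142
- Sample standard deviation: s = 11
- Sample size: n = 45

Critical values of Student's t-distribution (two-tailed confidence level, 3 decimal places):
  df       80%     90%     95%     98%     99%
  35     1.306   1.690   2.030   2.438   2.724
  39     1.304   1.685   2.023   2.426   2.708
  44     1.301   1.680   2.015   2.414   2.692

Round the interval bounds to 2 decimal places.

The population standard deviation σ is unknown (only the sample standard deviation s is given), so use a t-interval with df = n - 1 = 45 - 1 = 44.

For 99% confidence with df = 44, t* = 2.692 (from t-table)

Standard error: SE = s/√n = 11/√45 = 1.639783

Margin of error: E = t* × SE = 2.692 × 1.639783 = 4.4143

T-interval: x̄ ± E = 142 ± 4.4143 = (137.5857, 146.4143)

Rounded to 2 decimal places:

(137.59, 146.41)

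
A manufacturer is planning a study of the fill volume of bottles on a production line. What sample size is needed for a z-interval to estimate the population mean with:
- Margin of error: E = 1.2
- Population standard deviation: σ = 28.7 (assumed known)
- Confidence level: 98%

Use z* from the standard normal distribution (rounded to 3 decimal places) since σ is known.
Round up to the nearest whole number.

Using z* since population σ is known (z-interval formula).

For 98% confidence, z* = 2.326 (from standard normal table)

Sample size formula for z-interval: n = (z*σ/E)²

n = (2.326 × 28.7 / 1.2)²
  = (55.630167)²
  = 3094.7154

Round up to the nearest whole number: n = 3095

3095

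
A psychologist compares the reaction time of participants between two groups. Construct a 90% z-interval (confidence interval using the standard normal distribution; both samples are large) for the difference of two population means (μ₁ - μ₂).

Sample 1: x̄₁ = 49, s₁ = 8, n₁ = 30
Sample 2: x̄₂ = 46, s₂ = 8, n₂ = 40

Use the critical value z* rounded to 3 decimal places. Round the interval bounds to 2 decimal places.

Both samples are large (n₁ = 30 ≥ 30, n₂ = 40 ≥ 30), so a z-interval for the difference of means applies.

Point estimate: x̄₁ - x̄₂ = 49 - 46 = 3

Standard error: SE = √(s₁²/n₁ + s₂²/n₂)
= √(8²/30 + 8²/40)
= √(2.133333 + 1.600000)
= 1.932184

For 90% confidence, z* = 1.645 (from standard normal table)
Margin of error: E = z* × SE = 1.645 × 1.932184 = 3.1784

Z-interval: (x̄₁ - x̄₂) ± E = 3 ± 3.1784 = (-0.1784, 6.1784)

Rounded to 2 decimal places:

(-0.18, 6.18)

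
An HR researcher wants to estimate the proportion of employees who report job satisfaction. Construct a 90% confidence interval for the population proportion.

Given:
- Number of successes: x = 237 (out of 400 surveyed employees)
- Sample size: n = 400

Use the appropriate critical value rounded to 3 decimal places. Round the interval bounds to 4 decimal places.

Sample proportion: p̂ = 237/400 = 0.592500

Check conditions for normal approximation:
  np̂ = 237 ≥ 10 ✓
  n(1-p̂) = 163 ≥ 10 ✓

The sample is large enough, so use a z-interval (normal approximation) for the proportion.

For 90% confidence, z* = 1.645 (from standard normal table)

Standard error: SE = √(p̂(1-p̂)/n) = √(0.592500×0.407500/400) = 0.02456846

Margin of error: E = z* × SE = 1.645 × 0.02456846 = 0.040415

Z-interval: p̂ ± E = 0.592500 ± 0.040415 = (0.552085, 0.632915)

Rounded to 4 decimal places:

(0.5521, 0.6329)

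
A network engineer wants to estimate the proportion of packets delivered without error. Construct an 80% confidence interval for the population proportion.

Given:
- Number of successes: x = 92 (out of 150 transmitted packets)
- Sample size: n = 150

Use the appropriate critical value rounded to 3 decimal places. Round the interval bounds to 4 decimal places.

Sample proportion: p̂ = 92/150 = 0.613333

Check conditions for normal approximation:
  np̂ = 92 ≥ 10 ✓
  n(1-p̂) = 58 ≥ 10 ✓

The sample is large enough, so use a z-interval (normal approximation) for the proportion.

For 80% confidence, z* = 1.282 (from standard normal table)

Standard error: SE = √(p̂(1-p̂)/n) = √(0.613333×0.386667/150) = 0.03976226

Margin of error: E = z* × SE = 1.282 × 0.03976226 = 0.050975

Z-interval: p̂ ± E = 0.613333 ± 0.050975 = (0.562358, 0.664309)

Rounded to 4 decimal places:

(0.5624, 0.6643)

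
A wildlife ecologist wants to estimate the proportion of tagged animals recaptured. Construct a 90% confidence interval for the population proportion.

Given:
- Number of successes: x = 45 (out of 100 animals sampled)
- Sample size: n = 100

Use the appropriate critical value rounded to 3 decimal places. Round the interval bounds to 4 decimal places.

Sample proportion: p̂ = 45/100 = 0.450000

Check conditions for normal approximation:
  np̂ = 45 ≥ 10 ✓
  n(1-p̂) = 55 ≥ 10 ✓

The sample is large enough, so use a z-interval (normal approximation) for the proportion.

For 90% confidence, z* = 1.645 (from standard normal table)

Standard error: SE = √(p̂(1-p̂)/n) = √(0.450000×0.550000/100) = 0.04974937

Margin of error: E = z* × SE = 1.645 × 0.04974937 = 0.081838

Z-interval: p̂ ± E = 0.450000 ± 0.081838 = (0.368162, 0.531838)

Rounded to 4 decimal places:

(0.3682, 0.5318)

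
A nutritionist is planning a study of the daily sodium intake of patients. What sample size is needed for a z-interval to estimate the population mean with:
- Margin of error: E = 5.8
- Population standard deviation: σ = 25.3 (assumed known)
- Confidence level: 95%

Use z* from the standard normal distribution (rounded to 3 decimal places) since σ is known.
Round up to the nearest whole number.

Using z* since population σ is known (z-interval formula).

For 95% confidence, z* = 1.96 (from standard normal table)

Sample size formula for z-interval: n = (z*σ/E)²

n = (1.96 × 25.3 / 5.8)²
  = (8.549655)²
  = 73.0966

Round up to the nearest whole number: n = 74

74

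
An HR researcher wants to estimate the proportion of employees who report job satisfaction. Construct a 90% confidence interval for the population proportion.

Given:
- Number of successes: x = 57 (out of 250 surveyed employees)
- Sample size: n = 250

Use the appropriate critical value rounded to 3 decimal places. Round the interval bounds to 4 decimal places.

Sample proportion: p̂ = 57/250 = 0.228000

Check conditions for normal approximation:
  np̂ = 57 ≥ 10 ✓
  n(1-p̂) = 193 ≥ 10 ✓

The sample is large enough, so use a z-interval (normal approximation) for the proportion.

For 90% confidence, z* = 1.645 (from standard normal table)

Standard error: SE = √(p̂(1-p̂)/n) = √(0.228000×0.772000/250) = 0.02653420

Margin of error: E = z* × SE = 1.645 × 0.02653420 = 0.043649

Z-interval: p̂ ± E = 0.228000 ± 0.043649 = (0.184351, 0.271649)

Rounded to 4 decimal places:

(0.1844, 0.2716)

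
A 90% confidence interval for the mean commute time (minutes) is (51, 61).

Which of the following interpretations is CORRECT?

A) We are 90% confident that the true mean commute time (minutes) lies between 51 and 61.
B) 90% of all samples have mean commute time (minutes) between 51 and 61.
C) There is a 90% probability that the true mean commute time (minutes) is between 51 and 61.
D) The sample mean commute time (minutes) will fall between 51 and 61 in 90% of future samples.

A confidence interval represents our confidence in the procedure, not a probability statement about the parameter.

Key concept: If we repeated this sampling process many times and computed a 90% CI each time, about 90% of those intervals would contain the true population parameter.

For this specific interval (51, 61):
- Midpoint (point estimate): 56
- Margin of error: 5

The correct interpretation is the one stating confidence that the true parameter lies in the interval — option A.

A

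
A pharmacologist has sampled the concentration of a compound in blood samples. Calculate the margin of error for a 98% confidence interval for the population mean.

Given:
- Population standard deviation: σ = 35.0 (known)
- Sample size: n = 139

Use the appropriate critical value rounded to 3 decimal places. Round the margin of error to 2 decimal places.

The population standard deviation σ is known, so use the z-interval margin of error formula.

For 98% confidence, z* = 2.326 (from standard normal table)

Margin of error formula for z-interval: E = z* × σ/√n

E = 2.326 × 35.0/√139
  = 2.326 × 2.968661
  = 6.9051

Rounded to 2 decimal places:

6.91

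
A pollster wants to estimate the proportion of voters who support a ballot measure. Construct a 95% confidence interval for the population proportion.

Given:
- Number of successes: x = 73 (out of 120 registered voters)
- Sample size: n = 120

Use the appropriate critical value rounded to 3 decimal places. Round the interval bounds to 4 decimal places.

Sample proportion: p̂ = 73/120 = 0.608333

Check conditions for normal approximation:
  np̂ = 73 ≥ 10 ✓
  n(1-p̂) = 47 ≥ 10 ✓

The sample is large enough, so use a z-interval (normal approximation) for the proportion.

For 95% confidence, z* = 1.96 (from standard normal table)

Standard error: SE = √(p̂(1-p̂)/n) = √(0.608333×0.391667/120) = 0.04455931

Margin of error: E = z* × SE = 1.96 × 0.04455931 = 0.087336

Z-interval: p̂ ± E = 0.608333 ± 0.087336 = (0.520997, 0.695670)

Rounded to 4 decimal places:

(0.5210, 0.6957)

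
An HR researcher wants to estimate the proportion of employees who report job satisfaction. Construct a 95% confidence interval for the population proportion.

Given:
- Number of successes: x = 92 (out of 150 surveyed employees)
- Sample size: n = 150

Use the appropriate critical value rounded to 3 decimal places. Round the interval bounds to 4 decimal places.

Sample proportion: p̂ = 92/150 = 0.613333

Check conditions for normal approximation:
  np̂ = 92 ≥ 10 ✓
  n(1-p̂) = 58 ≥ 10 ✓

The sample is large enough, so use a z-interval (normal approximation) for the proportion.

For 95% confidence, z* = 1.96 (from standard normal table)

Standard error: SE = √(p̂(1-p̂)/n) = √(0.613333×0.386667/150) = 0.03976226

Margin of error: E = z* × SE = 1.96 × 0.03976226 = 0.077934

Z-interval: p̂ ± E = 0.613333 ± 0.077934 = (0.535399, 0.691267)

Rounded to 4 decimal places:

(0.5354, 0.6913)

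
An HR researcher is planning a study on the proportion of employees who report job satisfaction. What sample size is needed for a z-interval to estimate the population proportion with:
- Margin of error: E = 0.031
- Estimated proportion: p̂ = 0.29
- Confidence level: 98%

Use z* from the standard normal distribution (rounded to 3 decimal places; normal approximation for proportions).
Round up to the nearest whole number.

Using z* for proportion z-interval (normal approximation).

For 98% confidence, z* = 2.326 (from standard normal table)

Sample size formula for proportion z-interval: n = z*²p̂(1-p̂)/E²

n = 2.326² × 0.29 × 0.71 / 0.031²
  = 5.410276 × 0.2059 / 0.000961
  = 1159.1840

Round up to the nearest whole number: n = 1160

1160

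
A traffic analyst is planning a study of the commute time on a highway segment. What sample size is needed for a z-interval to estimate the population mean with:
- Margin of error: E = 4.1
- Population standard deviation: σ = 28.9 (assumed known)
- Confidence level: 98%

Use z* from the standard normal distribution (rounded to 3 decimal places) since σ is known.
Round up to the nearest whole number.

Using z* since population σ is known (z-interval formula).

For 98% confidence, z* = 2.326 (from standard normal table)

Sample size formula for z-interval: n = (z*σ/E)²

n = (2.326 × 28.9 / 4.1)²
  = (16.395463)²
  = 268.8112

Round up to the nearest whole number: n = 269

269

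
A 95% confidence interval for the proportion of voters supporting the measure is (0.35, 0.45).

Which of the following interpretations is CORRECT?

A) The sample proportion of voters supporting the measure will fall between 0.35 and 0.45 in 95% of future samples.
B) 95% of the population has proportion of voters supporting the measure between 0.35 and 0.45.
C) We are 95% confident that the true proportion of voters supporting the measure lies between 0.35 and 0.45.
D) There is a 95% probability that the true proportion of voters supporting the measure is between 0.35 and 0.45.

A confidence interval represents our confidence in the procedure, not a probability statement about the parameter.

Key concept: If we repeated this sampling process many times and computed a 95% CI each time, about 95% of those intervals would contain the true population parameter.

For this specific interval (0.35, 0.45):
- Midpoint (point estimate): 0.4
- Margin of error: 0.05

The correct interpretation is the one stating confidence that the true parameter lies in the interval — option C.

C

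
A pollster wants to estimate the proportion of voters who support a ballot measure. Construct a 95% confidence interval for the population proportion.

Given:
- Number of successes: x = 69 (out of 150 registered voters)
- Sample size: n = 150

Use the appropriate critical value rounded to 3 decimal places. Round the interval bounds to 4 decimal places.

Sample proportion: p̂ = 69/150 = 0.460000

Check conditions for normal approximation:
  np̂ = 69 ≥ 10 ✓
  n(1-p̂) = 81 ≥ 10 ✓

The sample is large enough, so use a z-interval (normal approximation) for the proportion.

For 95% confidence, z* = 1.96 (from standard normal table)

Standard error: SE = √(p̂(1-p̂)/n) = √(0.460000×0.540000/150) = 0.04069398

Margin of error: E = z* × SE = 1.96 × 0.04069398 = 0.079760

Z-interval: p̂ ± E = 0.460000 ± 0.079760 = (0.380240, 0.539760)

Rounded to 4 decimal places:

(0.3802, 0.5398)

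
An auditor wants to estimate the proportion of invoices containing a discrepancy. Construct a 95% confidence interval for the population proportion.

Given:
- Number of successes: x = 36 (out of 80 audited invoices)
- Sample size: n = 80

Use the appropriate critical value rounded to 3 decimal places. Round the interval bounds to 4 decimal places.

Sample proportion: p̂ = 36/80 = 0.450000

Check conditions for normal approximation:
  np̂ = 36 ≥ 10 ✓
  n(1-p̂) = 44 ≥ 10 ✓

The sample is large enough, so use a z-interval (normal approximation) for the proportion.

For 95% confidence, z* = 1.96 (from standard normal table)

Standard error: SE = √(p̂(1-p̂)/n) = √(0.450000×0.550000/80) = 0.05562149

Margin of error: E = z* × SE = 1.96 × 0.05562149 = 0.109018

Z-interval: p̂ ± E = 0.450000 ± 0.109018 = (0.340982, 0.559018)

Rounded to 4 decimal places:

(0.3410, 0.5590)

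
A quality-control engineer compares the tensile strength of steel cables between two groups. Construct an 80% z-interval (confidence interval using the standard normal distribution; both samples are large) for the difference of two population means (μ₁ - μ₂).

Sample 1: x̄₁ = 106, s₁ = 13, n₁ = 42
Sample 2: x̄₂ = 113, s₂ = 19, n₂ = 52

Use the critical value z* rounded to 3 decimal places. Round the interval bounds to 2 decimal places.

Both samples are large (n₁ = 42 ≥ 30, n₂ = 52 ≥ 30), so a z-interval for the difference of means applies.

Point estimate: x̄₁ - x̄₂ = 106 - 113 = -7

Standard error: SE = √(s₁²/n₁ + s₂²/n₂)
= √(13²/42 + 19²/52)
= √(4.023810 + 6.942308)
= 3.311513

For 80% confidence, z* = 1.282 (from standard normal table)
Margin of error: E = z* × SE = 1.282 × 3.311513 = 4.2454

Z-interval: (x̄₁ - x̄₂) ± E = -7 ± 4.2454 = (-11.2454, -2.7546)

Rounded to 2 decimal places:

(-11.25, -2.75)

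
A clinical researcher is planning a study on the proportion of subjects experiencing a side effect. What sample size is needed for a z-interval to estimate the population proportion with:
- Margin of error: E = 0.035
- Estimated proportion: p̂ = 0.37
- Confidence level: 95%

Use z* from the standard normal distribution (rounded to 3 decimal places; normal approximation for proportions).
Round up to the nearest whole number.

Using z* for proportion z-interval (normal approximation).

For 95% confidence, z* = 1.96 (from standard normal table)

Sample size formula for proportion z-interval: n = z*²p̂(1-p̂)/E²

n = 1.96² × 0.37 × 0.63 / 0.035²
  = 3.8416 × 0.2331 / 0.001225
  = 731.0016

Round up to the nearest whole number: n = 732

732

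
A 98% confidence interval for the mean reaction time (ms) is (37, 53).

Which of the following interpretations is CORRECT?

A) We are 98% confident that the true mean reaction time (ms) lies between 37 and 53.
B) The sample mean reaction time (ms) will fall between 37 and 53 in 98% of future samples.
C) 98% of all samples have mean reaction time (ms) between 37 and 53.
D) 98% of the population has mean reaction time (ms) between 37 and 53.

A confidence interval represents our confidence in the procedure, not a probability statement about the parameter.

Key concept: If we repeated this sampling process many times and computed a 98% CI each time, about 98% of those intervals would contain the true population parameter.

For this specific interval (37, 53):
- Midpoint (point estimate): 45
- Margin of error: 8

The correct interpretation is the one stating confidence that the true parameter lies in the interval — option A.

A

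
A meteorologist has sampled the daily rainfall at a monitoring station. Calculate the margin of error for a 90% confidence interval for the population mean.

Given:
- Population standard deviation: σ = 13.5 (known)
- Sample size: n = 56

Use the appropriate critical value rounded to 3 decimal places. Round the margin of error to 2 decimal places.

The population standard deviation σ is known, so use the z-interval margin of error formula.

For 90% confidence, z* = 1.645 (from standard normal table)

Margin of error formula for z-interval: E = z* × σ/√n

E = 1.645 × 13.5/√56
  = 1.645 × 1.804013
  = 2.9676

Rounded to 2 decimal places:

2.97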